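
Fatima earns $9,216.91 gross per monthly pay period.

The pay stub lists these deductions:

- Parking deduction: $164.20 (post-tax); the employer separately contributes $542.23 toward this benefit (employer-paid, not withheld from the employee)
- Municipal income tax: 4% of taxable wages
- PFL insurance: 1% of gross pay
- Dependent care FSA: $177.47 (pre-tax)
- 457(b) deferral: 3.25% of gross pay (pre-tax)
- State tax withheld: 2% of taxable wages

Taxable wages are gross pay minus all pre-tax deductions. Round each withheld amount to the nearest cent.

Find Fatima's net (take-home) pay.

Dependent care FSA: $177.47
457(b) deferral: $9,216.91 × 0.0325 = $299.55
Pre-tax total = $177.47 + $299.55 = $477.02
Taxable wages = $9,216.91 − $477.02 = $8,739.89
State tax withheld: $8,739.89 × 0.02 = $174.80
Municipal income tax: $8,739.89 × 0.04 = $349.60
PFL insurance: $9,216.91 × 0.01 = $92.17
Parking deduction: $164.20
(Employer's $542.23 toward parking deduction is not withheld from the employee.)
Total deductions = $177.47 + $299.55 + $174.80 + $349.60 + $92.17 + $164.20 = $1,257.79
Net pay = $9,216.91 − $1,257.79 = $7,959.12

$7,959.12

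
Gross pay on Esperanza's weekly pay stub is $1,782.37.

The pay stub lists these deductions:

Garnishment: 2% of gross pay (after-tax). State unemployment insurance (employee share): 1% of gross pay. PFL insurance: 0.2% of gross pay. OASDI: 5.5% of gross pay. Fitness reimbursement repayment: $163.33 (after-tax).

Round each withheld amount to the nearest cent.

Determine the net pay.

OASDI: $1,782.37 × 0.055 = $98.03
State unemployment insurance (employee share): $1,782.37 × 0.01 = $17.82
PFL insurance: $1,782.37 × 0.002 = $3.56
Fitness reimbursement repayment: $163.33
Garnishment: $1,782.37 × 0.02 = $35.65
Total deductions = $98.03 + $17.82 + $3.56 + $163.33 + $35.65 = $318.39
Net pay = $1,782.37 − $318.39 = $1,463.98

$1,463.98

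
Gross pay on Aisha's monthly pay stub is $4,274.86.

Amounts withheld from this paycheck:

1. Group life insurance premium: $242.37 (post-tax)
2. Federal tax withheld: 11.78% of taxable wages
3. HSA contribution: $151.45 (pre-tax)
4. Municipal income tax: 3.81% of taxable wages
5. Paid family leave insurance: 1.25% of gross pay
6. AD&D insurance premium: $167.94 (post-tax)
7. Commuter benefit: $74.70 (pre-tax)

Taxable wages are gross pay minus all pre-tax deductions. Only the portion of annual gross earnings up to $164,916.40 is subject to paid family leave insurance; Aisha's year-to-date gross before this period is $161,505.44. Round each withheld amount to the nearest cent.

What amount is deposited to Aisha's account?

Commuter benefit: $74.70
HSA contribution: $151.45
Pre-tax total = $74.70 + $151.45 = $226.15
Taxable wages = $4,274.86 − $226.15 = $4,048.71
Municipal income tax: $4,048.71 × 0.0381 = $154.26
Federal tax withheld: $4,048.71 × 0.1178 = $476.94
Paid family leave insurance: only $164,916.40 − $161,505.44 = $3,410.96 of this check is subject → $3,410.96 × 0.0125 = $42.64
AD&D insurance premium: $167.94
Group life insurance premium: $242.37
Total deductions = $74.70 + $151.45 + $154.26 + $476.94 + $42.64 + $167.94 + $242.37 = $1,310.30
Net pay = $4,274.86 − $1,310.30 = $2,964.56

$2,964.56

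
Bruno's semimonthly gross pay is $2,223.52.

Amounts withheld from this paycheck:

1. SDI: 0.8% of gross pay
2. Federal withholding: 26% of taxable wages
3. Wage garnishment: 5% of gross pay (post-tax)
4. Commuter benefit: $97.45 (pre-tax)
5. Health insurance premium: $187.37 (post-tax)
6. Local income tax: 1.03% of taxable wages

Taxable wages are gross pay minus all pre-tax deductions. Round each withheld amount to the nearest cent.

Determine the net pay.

$1,235.05

Commuter benefit: $97.45
Taxable wages = $2,223.52 − $97.45 = $2,126.07
Local income tax: $2,126.07 × 0.0103 = $21.90
Federal withholding: $2,126.07 × 0.26 = $552.78
SDI: $2,223.52 × 0.008 = $17.79
Health insurance premium: $187.37
Wage garnishment: $2,223.52 × 0.05 = $111.18
Total deductions = $97.45 + $21.90 + $552.78 + $17.79 + $187.37 + $111.18 = $988.47
Net pay = $2,223.52 − $988.47 = $1,235.05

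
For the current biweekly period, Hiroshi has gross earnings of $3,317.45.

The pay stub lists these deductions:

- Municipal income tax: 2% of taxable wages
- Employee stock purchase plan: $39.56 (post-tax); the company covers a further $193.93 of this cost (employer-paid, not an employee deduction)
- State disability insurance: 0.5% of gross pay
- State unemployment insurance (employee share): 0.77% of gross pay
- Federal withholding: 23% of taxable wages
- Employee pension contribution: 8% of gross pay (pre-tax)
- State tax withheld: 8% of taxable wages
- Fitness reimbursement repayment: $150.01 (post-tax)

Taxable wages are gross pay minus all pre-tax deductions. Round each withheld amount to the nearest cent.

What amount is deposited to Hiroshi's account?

$1,813.18

Employee pension contribution: $3,317.45 × 0.08 = $265.40
Taxable wages = $3,317.45 − $265.40 = $3,052.05
Federal withholding: $3,052.05 × 0.23 = $701.97
Municipal income tax: $3,052.05 × 0.02 = $61.04
State tax withheld: $3,052.05 × 0.08 = $244.16
State unemployment insurance (employee share): $3,317.45 × 0.0077 = $25.54
State disability insurance: $3,317.45 × 0.005 = $16.59
Fitness reimbursement repayment: $150.01
Employee stock purchase plan: $39.56
(Employer's $193.93 toward employee stock purchase plan is not withheld from the employee.)
Total deductions = $265.40 + $701.97 + $61.04 + $244.16 + $25.54 + $16.59 + $150.01 + $39.56 = $1,504.27
Net pay = $3,317.45 − $1,504.27 = $1,813.18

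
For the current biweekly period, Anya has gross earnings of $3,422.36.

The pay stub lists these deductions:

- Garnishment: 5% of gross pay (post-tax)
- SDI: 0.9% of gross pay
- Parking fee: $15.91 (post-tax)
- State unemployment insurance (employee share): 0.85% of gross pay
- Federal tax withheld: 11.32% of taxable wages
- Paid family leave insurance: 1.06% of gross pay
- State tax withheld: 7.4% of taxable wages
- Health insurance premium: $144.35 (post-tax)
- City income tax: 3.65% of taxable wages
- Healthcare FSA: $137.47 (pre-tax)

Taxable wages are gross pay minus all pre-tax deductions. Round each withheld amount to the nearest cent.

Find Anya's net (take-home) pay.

$2,122.51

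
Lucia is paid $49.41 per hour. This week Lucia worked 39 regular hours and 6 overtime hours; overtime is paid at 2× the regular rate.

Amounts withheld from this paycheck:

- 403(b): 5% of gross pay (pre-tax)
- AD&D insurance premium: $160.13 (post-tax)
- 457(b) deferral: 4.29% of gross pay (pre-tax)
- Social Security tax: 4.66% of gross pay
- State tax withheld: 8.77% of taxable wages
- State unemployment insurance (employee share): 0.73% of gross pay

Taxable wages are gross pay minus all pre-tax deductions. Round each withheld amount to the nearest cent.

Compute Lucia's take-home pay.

Regular pay: 39 × $49.41 = $1926.99
Overtime pay: 6 × $49.41 × 2 = $592.92
Gross pay = $1926.99 + $592.92 = $2519.91
403(b): $2519.91 × 0.05 = $126.00
457(b) deferral: $2519.91 × 0.0429 = $108.10
Pre-tax total = $126.00 + $108.10 = $234.10
Taxable wages = $2519.91 − $234.10 = $2285.81
State tax withheld: $2285.81 × 0.0877 = $200.47
State unemployment insurance (employee share): $2519.91 × 0.0073 = $18.40
Social Security tax: $2519.91 × 0.0466 = $117.43
AD&D insurance premium: $160.13
Total deductions = $126.00 + $108.10 + $200.47 + $18.40 + $117.43 + $160.13 = $730.53
Net pay = $2519.91 − $730.53 = $1789.38

$1789.38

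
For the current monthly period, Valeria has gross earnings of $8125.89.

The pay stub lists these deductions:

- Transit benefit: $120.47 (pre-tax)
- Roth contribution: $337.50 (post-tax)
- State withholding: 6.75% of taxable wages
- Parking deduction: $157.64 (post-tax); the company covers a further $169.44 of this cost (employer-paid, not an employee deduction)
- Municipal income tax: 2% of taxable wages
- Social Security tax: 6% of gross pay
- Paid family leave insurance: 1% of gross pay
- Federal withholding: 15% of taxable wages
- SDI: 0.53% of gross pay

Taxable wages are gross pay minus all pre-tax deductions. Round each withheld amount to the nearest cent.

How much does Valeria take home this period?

Transit benefit: $120.47
Taxable wages = $8125.89 − $120.47 = $8005.42
State withholding: $8005.42 × 0.0675 = $540.37
Federal withholding: $8005.42 × 0.15 = $1200.81
Municipal income tax: $8005.42 × 0.02 = $160.11
Social Security tax: $8125.89 × 0.06 = $487.55
Paid family leave insurance: $8125.89 × 0.01 = $81.26
SDI: $8125.89 × 0.0053 = $43.07
Parking deduction: $157.64
Roth contribution: $337.50
(Employer's $169.44 toward parking deduction is not withheld from the employee.)
Total deductions = $120.47 + $540.37 + $1200.81 + $160.11 + $487.55 + $81.26 + $43.07 + $157.64 + $337.50 = $3128.78
Net pay = $8125.89 − $3128.78 = $4997.11

$4997.11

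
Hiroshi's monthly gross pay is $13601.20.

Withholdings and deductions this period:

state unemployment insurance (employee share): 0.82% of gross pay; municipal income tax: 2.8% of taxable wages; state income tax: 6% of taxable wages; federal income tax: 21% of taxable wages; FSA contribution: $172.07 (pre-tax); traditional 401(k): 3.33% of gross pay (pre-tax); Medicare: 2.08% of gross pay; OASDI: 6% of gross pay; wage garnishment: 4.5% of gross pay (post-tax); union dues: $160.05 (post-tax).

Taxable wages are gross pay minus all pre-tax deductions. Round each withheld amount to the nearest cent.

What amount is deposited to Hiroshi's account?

$7126.71

Traditional 401(k): $13601.20 × 0.0333 = $452.92
FSA contribution: $172.07
Pre-tax total = $452.92 + $172.07 = $624.99
Taxable wages = $13601.20 − $624.99 = $12976.21
Federal income tax: $12976.21 × 0.21 = $2725.00
State income tax: $12976.21 × 0.06 = $778.57
Municipal income tax: $12976.21 × 0.028 = $363.33
State unemployment insurance (employee share): $13601.20 × 0.0082 = $111.53
Medicare: $13601.20 × 0.0208 = $282.90
OASDI: $13601.20 × 0.06 = $816.07
Wage garnishment: $13601.20 × 0.045 = $612.05
Union dues: $160.05
Total deductions = $452.92 + $172.07 + $2725.00 + $778.57 + $363.33 + $111.53 + $282.90 + $816.07 + $612.05 + $160.05 = $6474.49
Net pay = $13601.20 − $6474.49 = $7126.71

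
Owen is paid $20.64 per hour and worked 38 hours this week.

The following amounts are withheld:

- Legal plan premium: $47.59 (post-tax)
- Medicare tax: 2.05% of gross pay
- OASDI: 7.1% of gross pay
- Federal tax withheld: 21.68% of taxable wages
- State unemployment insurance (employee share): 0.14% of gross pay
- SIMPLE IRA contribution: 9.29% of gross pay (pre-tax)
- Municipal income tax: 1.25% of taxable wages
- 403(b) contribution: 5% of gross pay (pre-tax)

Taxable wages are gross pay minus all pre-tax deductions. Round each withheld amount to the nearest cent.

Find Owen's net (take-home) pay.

Gross pay: 38 × $20.64 = $784.32
403(b) contribution: $784.32 × 0.05 = $39.22
SIMPLE IRA contribution: $784.32 × 0.0929 = $72.86
Pre-tax total = $39.22 + $72.86 = $112.08
Taxable wages = $784.32 − $112.08 = $672.24
Federal tax withheld: $672.24 × 0.2168 = $145.74
Municipal income tax: $672.24 × 0.0125 = $8.40
State unemployment insurance (employee share): $784.32 × 0.0014 = $1.10
OASDI: $784.32 × 0.071 = $55.69
Medicare tax: $784.32 × 0.0205 = $16.08
Legal plan premium: $47.59
Total deductions = $39.22 + $72.86 + $145.74 + $8.40 + $1.10 + $55.69 + $16.08 + $47.59 = $386.68
Net pay = $784.32 − $386.68 = $397.64

$397.64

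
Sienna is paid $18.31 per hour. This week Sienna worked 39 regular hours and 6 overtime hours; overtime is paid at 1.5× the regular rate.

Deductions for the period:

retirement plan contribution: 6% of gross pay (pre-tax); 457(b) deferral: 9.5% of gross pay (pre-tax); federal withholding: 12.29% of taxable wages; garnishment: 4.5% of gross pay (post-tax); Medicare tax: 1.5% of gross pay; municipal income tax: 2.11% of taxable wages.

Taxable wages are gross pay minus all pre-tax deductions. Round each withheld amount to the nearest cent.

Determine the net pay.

$582.99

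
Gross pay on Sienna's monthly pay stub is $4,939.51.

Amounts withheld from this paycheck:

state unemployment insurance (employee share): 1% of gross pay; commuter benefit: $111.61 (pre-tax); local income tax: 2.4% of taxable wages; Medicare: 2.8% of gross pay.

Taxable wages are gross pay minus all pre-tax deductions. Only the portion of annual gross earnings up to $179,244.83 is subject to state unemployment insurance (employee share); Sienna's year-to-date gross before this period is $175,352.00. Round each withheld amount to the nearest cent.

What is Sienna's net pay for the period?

$4,534.79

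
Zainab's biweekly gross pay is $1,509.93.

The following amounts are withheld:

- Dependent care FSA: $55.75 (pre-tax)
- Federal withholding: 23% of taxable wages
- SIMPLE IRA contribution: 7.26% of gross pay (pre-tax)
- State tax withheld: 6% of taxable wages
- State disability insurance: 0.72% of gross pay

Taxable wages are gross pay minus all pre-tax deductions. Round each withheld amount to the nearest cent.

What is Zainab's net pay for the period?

Dependent care FSA: $55.75
SIMPLE IRA contribution: $1,509.93 × 0.0726 = $109.62
Pre-tax total = $55.75 + $109.62 = $165.37
Taxable wages = $1,509.93 − $165.37 = $1,344.56
Federal withholding: $1,344.56 × 0.23 = $309.25
State tax withheld: $1,344.56 × 0.06 = $80.67
State disability insurance: $1,509.93 × 0.0072 = $10.87
Total deductions = $55.75 + $109.62 + $309.25 + $80.67 + $10.87 = $566.16
Net pay = $1,509.93 − $566.16 = $943.77

$943.77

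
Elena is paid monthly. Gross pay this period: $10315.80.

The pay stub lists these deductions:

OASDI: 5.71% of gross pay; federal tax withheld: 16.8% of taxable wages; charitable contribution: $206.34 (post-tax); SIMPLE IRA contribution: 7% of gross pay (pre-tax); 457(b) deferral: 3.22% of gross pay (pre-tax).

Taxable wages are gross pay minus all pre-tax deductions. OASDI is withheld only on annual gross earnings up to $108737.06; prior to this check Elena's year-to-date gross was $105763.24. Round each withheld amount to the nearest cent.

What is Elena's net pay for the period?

457(b) deferral: $10315.80 × 0.0322 = $332.17
SIMPLE IRA contribution: $10315.80 × 0.07 = $722.11
Pre-tax total = $332.17 + $722.11 = $1054.28
Taxable wages = $10315.80 − $1054.28 = $9261.52
Federal tax withheld: $9261.52 × 0.168 = $1555.94
OASDI: only $108737.06 − $105763.24 = $2973.82 of this check is subject → $2973.82 × 0.0571 = $169.81
Charitable contribution: $206.34
Total deductions = $332.17 + $722.11 + $1555.94 + $169.81 + $206.34 = $2986.37
Net pay = $10315.80 − $2986.37 = $7329.43

$7329.43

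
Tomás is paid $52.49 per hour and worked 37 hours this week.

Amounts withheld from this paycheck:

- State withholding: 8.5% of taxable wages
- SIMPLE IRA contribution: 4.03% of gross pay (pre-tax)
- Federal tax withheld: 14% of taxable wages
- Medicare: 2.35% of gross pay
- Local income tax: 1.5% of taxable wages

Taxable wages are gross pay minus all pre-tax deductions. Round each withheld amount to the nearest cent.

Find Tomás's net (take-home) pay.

Gross pay: 37 × $52.49 = $1,942.13
SIMPLE IRA contribution: $1,942.13 × 0.0403 = $78.27
Taxable wages = $1,942.13 − $78.27 = $1,863.86
State withholding: $1,863.86 × 0.085 = $158.43
Local income tax: $1,863.86 × 0.015 = $27.96
Federal tax withheld: $1,863.86 × 0.14 = $260.94
Medicare: $1,942.13 × 0.0235 = $45.64
Total deductions = $78.27 + $158.43 + $27.96 + $260.94 + $45.64 = $571.24
Net pay = $1,942.13 − $571.24 = $1,370.89

$1,370.89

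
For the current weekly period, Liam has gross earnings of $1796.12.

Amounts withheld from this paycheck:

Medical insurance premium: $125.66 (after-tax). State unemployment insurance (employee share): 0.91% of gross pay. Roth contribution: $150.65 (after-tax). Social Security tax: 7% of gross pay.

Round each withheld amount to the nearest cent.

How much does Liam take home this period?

$1377.74

Social Security tax: $1796.12 × 0.07 = $125.73
State unemployment insurance (employee share): $1796.12 × 0.0091 = $16.34
Medical insurance premium: $125.66
Roth contribution: $150.65
Total deductions = $125.73 + $16.34 + $125.66 + $150.65 = $418.38
Net pay = $1796.12 − $418.38 = $1377.74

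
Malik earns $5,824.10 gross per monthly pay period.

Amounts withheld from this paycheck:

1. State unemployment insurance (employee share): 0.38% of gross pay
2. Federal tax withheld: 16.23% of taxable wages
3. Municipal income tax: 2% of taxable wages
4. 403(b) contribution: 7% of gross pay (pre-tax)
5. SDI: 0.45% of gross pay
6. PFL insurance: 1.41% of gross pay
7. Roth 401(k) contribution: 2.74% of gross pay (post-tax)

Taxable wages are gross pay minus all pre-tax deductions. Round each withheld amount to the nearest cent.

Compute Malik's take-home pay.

$4,138.96

403(b) contribution: $5,824.10 × 0.07 = $407.69
Taxable wages = $5,824.10 − $407.69 = $5,416.41
Municipal income tax: $5,416.41 × 0.02 = $108.33
Federal tax withheld: $5,416.41 × 0.1623 = $879.08
State unemployment insurance (employee share): $5,824.10 × 0.0038 = $22.13
SDI: $5,824.10 × 0.0045 = $26.21
PFL insurance: $5,824.10 × 0.0141 = $82.12
Roth 401(k) contribution: $5,824.10 × 0.0274 = $159.58
Total deductions = $407.69 + $108.33 + $879.08 + $22.13 + $26.21 + $82.12 + $159.58 = $1,685.14
Net pay = $5,824.10 − $1,685.14 = $4,138.96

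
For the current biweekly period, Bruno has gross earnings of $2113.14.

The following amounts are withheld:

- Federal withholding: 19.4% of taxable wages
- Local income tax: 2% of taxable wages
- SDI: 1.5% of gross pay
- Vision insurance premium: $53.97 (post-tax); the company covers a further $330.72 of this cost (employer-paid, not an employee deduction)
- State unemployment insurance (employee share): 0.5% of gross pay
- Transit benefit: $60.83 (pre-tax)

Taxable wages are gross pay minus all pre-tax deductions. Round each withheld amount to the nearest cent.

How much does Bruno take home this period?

Transit benefit: $60.83
Taxable wages = $2113.14 − $60.83 = $2052.31
Federal withholding: $2052.31 × 0.194 = $398.15
Local income tax: $2052.31 × 0.02 = $41.05
SDI: $2113.14 × 0.015 = $31.70
State unemployment insurance (employee share): $2113.14 × 0.005 = $10.57
Vision insurance premium: $53.97
(Employer's $330.72 toward vision insurance premium is not withheld from the employee.)
Total deductions = $60.83 + $398.15 + $41.05 + $31.70 + $10.57 + $53.97 = $596.27
Net pay = $2113.14 − $596.27 = $1516.87

$1516.87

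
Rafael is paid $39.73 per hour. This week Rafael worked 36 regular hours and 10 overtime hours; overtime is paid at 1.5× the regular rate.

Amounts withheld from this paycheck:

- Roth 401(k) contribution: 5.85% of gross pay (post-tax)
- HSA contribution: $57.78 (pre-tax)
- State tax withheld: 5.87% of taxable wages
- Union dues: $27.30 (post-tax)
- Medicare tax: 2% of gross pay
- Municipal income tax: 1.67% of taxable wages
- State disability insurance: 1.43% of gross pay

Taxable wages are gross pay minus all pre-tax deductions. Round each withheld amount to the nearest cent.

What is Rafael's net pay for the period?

$1,604.70

Regular pay: 36 × $39.73 = $1,430.28
Overtime pay: 10 × $39.73 × 1.5 = $595.95
Gross pay = $1,430.28 + $595.95 = $2,026.23
HSA contribution: $57.78
Taxable wages = $2,026.23 − $57.78 = $1,968.45
Municipal income tax: $1,968.45 × 0.0167 = $32.87
State tax withheld: $1,968.45 × 0.0587 = $115.55
Medicare tax: $2,026.23 × 0.02 = $40.52
State disability insurance: $2,026.23 × 0.0143 = $28.98
Roth 401(k) contribution: $2,026.23 × 0.0585 = $118.53
Union dues: $27.30
Total deductions = $57.78 + $32.87 + $115.55 + $40.52 + $28.98 + $118.53 + $27.30 = $421.53
Net pay = $2,026.23 − $421.53 = $1,604.70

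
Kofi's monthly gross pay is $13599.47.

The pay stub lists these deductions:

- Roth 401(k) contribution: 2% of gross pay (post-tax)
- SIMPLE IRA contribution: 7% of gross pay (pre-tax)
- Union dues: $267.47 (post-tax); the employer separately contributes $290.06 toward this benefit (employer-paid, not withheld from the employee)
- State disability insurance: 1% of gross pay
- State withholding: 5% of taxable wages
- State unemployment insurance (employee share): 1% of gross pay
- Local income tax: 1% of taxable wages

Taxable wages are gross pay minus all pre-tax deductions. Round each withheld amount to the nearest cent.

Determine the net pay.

SIMPLE IRA contribution: $13599.47 × 0.07 = $951.96
Taxable wages = $13599.47 − $951.96 = $12647.51
State withholding: $12647.51 × 0.05 = $632.38
Local income tax: $12647.51 × 0.01 = $126.48
State unemployment insurance (employee share): $13599.47 × 0.01 = $135.99
State disability insurance: $13599.47 × 0.01 = $135.99
Roth 401(k) contribution: $13599.47 × 0.02 = $271.99
Union dues: $267.47
(Employer's $290.06 toward union dues is not withheld from the employee.)
Total deductions = $951.96 + $632.38 + $126.48 + $135.99 + $135.99 + $271.99 + $267.47 = $2522.26
Net pay = $13599.47 − $2522.26 = $11077.21

$11077.21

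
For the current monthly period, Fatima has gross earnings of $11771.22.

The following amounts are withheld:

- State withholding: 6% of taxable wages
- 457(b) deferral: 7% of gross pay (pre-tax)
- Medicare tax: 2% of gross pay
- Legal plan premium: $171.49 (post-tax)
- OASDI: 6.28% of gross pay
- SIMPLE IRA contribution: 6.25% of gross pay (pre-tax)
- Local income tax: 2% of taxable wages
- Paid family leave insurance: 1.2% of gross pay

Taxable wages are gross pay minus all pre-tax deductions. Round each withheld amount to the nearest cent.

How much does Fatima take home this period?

$8107.22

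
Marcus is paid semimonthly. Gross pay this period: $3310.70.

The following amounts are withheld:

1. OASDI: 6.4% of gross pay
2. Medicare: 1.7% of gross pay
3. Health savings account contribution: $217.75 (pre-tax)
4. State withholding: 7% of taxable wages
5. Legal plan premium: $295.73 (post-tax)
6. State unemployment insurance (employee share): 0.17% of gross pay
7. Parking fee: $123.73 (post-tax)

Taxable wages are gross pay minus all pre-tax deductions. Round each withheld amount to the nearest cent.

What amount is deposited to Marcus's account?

$2183.19

Health savings account contribution: $217.75
Taxable wages = $3310.70 − $217.75 = $3092.95
State withholding: $3092.95 × 0.07 = $216.51
OASDI: $3310.70 × 0.064 = $211.88
Medicare: $3310.70 × 0.017 = $56.28
State unemployment insurance (employee share): $3310.70 × 0.0017 = $5.63
Legal plan premium: $295.73
Parking fee: $123.73
Total deductions = $217.75 + $216.51 + $211.88 + $56.28 + $5.63 + $295.73 + $123.73 = $1127.51
Net pay = $3310.70 − $1127.51 = $2183.19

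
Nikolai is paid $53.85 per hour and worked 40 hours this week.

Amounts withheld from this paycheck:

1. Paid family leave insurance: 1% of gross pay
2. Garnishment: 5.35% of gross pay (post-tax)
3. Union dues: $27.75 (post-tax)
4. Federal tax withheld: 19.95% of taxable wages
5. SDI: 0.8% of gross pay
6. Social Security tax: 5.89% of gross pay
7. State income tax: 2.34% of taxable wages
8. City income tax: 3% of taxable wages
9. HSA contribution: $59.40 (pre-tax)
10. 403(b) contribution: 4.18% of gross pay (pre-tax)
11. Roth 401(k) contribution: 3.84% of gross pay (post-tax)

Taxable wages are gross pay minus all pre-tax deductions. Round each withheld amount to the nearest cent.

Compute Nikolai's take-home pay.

$1,106.26

Gross pay: 40 × $53.85 = $2,154.00
HSA contribution: $59.40
403(b) contribution: $2,154.00 × 0.0418 = $90.04
Pre-tax total = $59.40 + $90.04 = $149.44
Taxable wages = $2,154.00 − $149.44 = $2,004.56
Federal tax withheld: $2,004.56 × 0.1995 = $399.91
City income tax: $2,004.56 × 0.03 = $60.14
State income tax: $2,004.56 × 0.0234 = $46.91
SDI: $2,154.00 × 0.008 = $17.23
Paid family leave insurance: $2,154.00 × 0.01 = $21.54
Social Security tax: $2,154.00 × 0.0589 = $126.87
Union dues: $27.75
Roth 401(k) contribution: $2,154.00 × 0.0384 = $82.71
Garnishment: $2,154.00 × 0.0535 = $115.24
Total deductions = $59.40 + $90.04 + $399.91 + $60.14 + $46.91 + $17.23 + $21.54 + $126.87 + $27.75 + $82.71 + $115.24 = $1,047.74
Net pay = $2,154.00 − $1,047.74 = $1,106.26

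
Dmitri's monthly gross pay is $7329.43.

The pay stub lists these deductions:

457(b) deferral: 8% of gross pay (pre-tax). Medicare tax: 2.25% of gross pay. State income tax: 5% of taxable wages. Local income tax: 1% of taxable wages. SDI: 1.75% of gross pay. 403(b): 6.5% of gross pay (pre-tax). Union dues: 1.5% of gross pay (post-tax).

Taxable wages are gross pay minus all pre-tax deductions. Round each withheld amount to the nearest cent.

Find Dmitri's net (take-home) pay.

403(b): $7329.43 × 0.065 = $476.41
457(b) deferral: $7329.43 × 0.08 = $586.35
Pre-tax total = $476.41 + $586.35 = $1062.76
Taxable wages = $7329.43 − $1062.76 = $6266.67
Local income tax: $6266.67 × 0.01 = $62.67
State income tax: $6266.67 × 0.05 = $313.33
SDI: $7329.43 × 0.0175 = $128.27
Medicare tax: $7329.43 × 0.0225 = $164.91
Union dues: $7329.43 × 0.015 = $109.94
Total deductions = $476.41 + $586.35 + $62.67 + $313.33 + $128.27 + $164.91 + $109.94 = $1841.88
Net pay = $7329.43 − $1841.88 = $5487.55

$5487.55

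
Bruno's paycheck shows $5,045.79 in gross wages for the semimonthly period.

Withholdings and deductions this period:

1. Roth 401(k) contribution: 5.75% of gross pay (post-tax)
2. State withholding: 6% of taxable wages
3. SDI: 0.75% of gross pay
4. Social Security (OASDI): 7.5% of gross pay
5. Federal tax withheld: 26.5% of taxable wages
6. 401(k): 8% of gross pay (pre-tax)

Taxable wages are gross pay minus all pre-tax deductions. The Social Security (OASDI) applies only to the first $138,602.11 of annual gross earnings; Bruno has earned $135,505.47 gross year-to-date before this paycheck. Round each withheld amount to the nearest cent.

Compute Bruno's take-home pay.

$2,573.22

401(k): $5,045.79 × 0.08 = $403.66
Taxable wages = $5,045.79 − $403.66 = $4,642.13
Federal tax withheld: $4,642.13 × 0.265 = $1,230.16
State withholding: $4,642.13 × 0.06 = $278.53
SDI: $5,045.79 × 0.0075 = $37.84
Social Security (OASDI): only $138,602.11 − $135,505.47 = $3,096.64 of this check is subject → $3,096.64 × 0.075 = $232.25
Roth 401(k) contribution: $5,045.79 × 0.0575 = $290.13
Total deductions = $403.66 + $1,230.16 + $278.53 + $37.84 + $232.25 + $290.13 = $2,472.57
Net pay = $5,045.79 − $2,472.57 = $2,573.22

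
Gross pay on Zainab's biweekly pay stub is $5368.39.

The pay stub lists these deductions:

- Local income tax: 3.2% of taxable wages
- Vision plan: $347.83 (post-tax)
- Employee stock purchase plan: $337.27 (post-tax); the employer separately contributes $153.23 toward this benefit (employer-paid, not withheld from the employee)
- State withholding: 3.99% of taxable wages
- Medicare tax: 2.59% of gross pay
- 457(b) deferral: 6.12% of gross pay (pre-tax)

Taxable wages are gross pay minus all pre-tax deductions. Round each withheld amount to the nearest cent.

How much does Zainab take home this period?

457(b) deferral: $5368.39 × 0.0612 = $328.55
Taxable wages = $5368.39 − $328.55 = $5039.84
Local income tax: $5039.84 × 0.032 = $161.27
State withholding: $5039.84 × 0.0399 = $201.09
Medicare tax: $5368.39 × 0.0259 = $139.04
Employee stock purchase plan: $337.27
Vision plan: $347.83
(Employer's $153.23 toward employee stock purchase plan is not withheld from the employee.)
Total deductions = $328.55 + $161.27 + $201.09 + $139.04 + $337.27 + $347.83 = $1515.05
Net pay = $5368.39 − $1515.05 = $3853.34

$3853.34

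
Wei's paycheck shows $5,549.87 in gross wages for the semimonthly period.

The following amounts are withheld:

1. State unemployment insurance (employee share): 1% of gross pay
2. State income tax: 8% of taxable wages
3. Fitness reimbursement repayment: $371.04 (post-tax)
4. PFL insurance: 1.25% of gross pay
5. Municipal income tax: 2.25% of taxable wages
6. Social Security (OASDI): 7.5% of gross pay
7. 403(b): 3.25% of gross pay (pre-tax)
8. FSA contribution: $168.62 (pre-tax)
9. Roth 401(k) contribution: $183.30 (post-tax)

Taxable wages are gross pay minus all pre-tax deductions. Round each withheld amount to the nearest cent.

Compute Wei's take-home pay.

$3,572.34

FSA contribution: $168.62
403(b): $5,549.87 × 0.0325 = $180.37
Pre-tax total = $168.62 + $180.37 = $348.99
Taxable wages = $5,549.87 − $348.99 = $5,200.88
Municipal income tax: $5,200.88 × 0.0225 = $117.02
State income tax: $5,200.88 × 0.08 = $416.07
State unemployment insurance (employee share): $5,549.87 × 0.01 = $55.50
PFL insurance: $5,549.87 × 0.0125 = $69.37
Social Security (OASDI): $5,549.87 × 0.075 = $416.24
Roth 401(k) contribution: $183.30
Fitness reimbursement repayment: $371.04
Total deductions = $168.62 + $180.37 + $117.02 + $416.07 + $55.50 + $69.37 + $416.24 + $183.30 + $371.04 = $1,977.53
Net pay = $5,549.87 − $1,977.53 = $3,572.34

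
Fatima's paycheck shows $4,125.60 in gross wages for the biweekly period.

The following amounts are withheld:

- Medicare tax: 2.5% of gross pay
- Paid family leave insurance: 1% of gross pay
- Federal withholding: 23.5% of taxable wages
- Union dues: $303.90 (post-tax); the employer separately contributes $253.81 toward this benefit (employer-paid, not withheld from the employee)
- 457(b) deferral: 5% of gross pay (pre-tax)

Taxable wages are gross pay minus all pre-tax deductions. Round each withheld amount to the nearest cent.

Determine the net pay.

457(b) deferral: $4,125.60 × 0.05 = $206.28
Taxable wages = $4,125.60 − $206.28 = $3,919.32
Federal withholding: $3,919.32 × 0.235 = $921.04
Medicare tax: $4,125.60 × 0.025 = $103.14
Paid family leave insurance: $4,125.60 × 0.01 = $41.26
Union dues: $303.90
(Employer's $253.81 toward union dues is not withheld from the employee.)
Total deductions = $206.28 + $921.04 + $103.14 + $41.26 + $303.90 = $1,575.62
Net pay = $4,125.60 − $1,575.62 = $2,549.98

$2,549.98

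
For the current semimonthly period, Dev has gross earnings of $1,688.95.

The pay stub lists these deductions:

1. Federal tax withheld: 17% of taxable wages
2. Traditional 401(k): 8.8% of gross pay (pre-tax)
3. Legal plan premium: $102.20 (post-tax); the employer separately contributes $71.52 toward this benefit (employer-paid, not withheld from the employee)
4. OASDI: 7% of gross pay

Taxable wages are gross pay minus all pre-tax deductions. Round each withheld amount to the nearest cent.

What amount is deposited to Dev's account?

$1,058.04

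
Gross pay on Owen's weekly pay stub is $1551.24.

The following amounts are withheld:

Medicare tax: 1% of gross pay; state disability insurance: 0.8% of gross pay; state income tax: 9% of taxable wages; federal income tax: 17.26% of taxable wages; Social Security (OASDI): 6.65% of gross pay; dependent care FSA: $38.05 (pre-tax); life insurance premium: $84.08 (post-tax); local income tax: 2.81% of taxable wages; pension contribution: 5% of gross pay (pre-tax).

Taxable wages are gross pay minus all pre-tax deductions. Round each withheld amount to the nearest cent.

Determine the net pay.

Dependent care FSA: $38.05
Pension contribution: $1551.24 × 0.05 = $77.56
Pre-tax total = $38.05 + $77.56 = $115.61
Taxable wages = $1551.24 − $115.61 = $1435.63
Federal income tax: $1435.63 × 0.1726 = $247.79
State income tax: $1435.63 × 0.09 = $129.21
Local income tax: $1435.63 × 0.0281 = $40.34
Medicare tax: $1551.24 × 0.01 = $15.51
Social Security (OASDI): $1551.24 × 0.0665 = $103.16
State disability insurance: $1551.24 × 0.008 = $12.41
Life insurance premium: $84.08
Total deductions = $38.05 + $77.56 + $247.79 + $129.21 + $40.34 + $15.51 + $103.16 + $12.41 + $84.08 = $748.11
Net pay = $1551.24 − $748.11 = $803.13

$803.13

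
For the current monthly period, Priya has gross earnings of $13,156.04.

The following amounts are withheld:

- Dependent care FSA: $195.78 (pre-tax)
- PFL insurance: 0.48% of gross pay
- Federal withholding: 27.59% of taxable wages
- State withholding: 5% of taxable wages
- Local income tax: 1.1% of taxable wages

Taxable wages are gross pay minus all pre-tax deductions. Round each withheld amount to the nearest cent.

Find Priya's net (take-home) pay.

Dependent care FSA: $195.78
Taxable wages = $13,156.04 − $195.78 = $12,960.26
State withholding: $12,960.26 × 0.05 = $648.01
Federal withholding: $12,960.26 × 0.2759 = $3,575.74
Local income tax: $12,960.26 × 0.011 = $142.56
PFL insurance: $13,156.04 × 0.0048 = $63.15
Total deductions = $195.78 + $648.01 + $3,575.74 + $142.56 + $63.15 = $4,625.24
Net pay = $13,156.04 − $4,625.24 = $8,530.80

$8,530.80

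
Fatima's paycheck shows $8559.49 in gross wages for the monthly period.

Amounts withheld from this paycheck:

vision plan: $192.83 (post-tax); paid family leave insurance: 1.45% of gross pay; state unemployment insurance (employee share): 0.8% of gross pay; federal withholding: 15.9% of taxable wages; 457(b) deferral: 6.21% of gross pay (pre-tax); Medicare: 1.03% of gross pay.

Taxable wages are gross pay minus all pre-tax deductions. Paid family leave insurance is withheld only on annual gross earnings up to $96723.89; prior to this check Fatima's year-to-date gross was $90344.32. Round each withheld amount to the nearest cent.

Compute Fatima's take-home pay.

$6309.54

457(b) deferral: $8559.49 × 0.0621 = $531.54
Taxable wages = $8559.49 − $531.54 = $8027.95
Federal withholding: $8027.95 × 0.159 = $1276.44
Paid family leave insurance: only $96723.89 − $90344.32 = $6379.57 of this check is subject → $6379.57 × 0.0145 = $92.50
Medicare: $8559.49 × 0.0103 = $88.16
State unemployment insurance (employee share): $8559.49 × 0.008 = $68.48
Vision plan: $192.83
Total deductions = $531.54 + $1276.44 + $92.50 + $88.16 + $68.48 + $192.83 = $2249.95
Net pay = $8559.49 − $2249.95 = $6309.54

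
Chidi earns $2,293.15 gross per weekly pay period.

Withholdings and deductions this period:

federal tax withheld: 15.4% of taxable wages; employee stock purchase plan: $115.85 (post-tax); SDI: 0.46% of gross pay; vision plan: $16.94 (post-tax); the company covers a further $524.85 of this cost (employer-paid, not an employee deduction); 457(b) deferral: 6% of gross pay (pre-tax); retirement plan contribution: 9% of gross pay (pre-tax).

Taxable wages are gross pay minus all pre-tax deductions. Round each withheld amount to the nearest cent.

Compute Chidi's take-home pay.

Retirement plan contribution: $2,293.15 × 0.09 = $206.38
457(b) deferral: $2,293.15 × 0.06 = $137.59
Pre-tax total = $206.38 + $137.59 = $343.97
Taxable wages = $2,293.15 − $343.97 = $1,949.18
Federal tax withheld: $1,949.18 × 0.154 = $300.17
SDI: $2,293.15 × 0.0046 = $10.55
Employee stock purchase plan: $115.85
Vision plan: $16.94
(Employer's $524.85 toward vision plan is not withheld from the employee.)
Total deductions = $206.38 + $137.59 + $300.17 + $10.55 + $115.85 + $16.94 = $787.48
Net pay = $2,293.15 − $787.48 = $1,505.67

$1,505.67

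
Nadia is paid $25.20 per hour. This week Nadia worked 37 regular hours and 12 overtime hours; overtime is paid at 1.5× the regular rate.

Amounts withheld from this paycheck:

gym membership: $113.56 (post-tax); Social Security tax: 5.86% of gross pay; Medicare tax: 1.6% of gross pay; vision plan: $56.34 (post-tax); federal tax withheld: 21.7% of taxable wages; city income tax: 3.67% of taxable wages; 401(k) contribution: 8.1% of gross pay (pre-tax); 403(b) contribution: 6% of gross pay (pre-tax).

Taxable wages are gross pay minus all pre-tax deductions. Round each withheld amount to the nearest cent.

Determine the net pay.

$615.23

Regular pay: 37 × $25.20 = $932.40
Overtime pay: 12 × $25.20 × 1.5 = $453.60
Gross pay = $932.40 + $453.60 = $1,386.00
403(b) contribution: $1,386.00 × 0.06 = $83.16
401(k) contribution: $1,386.00 × 0.081 = $112.27
Pre-tax total = $83.16 + $112.27 = $195.43
Taxable wages = $1,386.00 − $195.43 = $1,190.57
City income tax: $1,190.57 × 0.0367 = $43.69
Federal tax withheld: $1,190.57 × 0.217 = $258.35
Medicare tax: $1,386.00 × 0.016 = $22.18
Social Security tax: $1,386.00 × 0.0586 = $81.22
Gym membership: $113.56
Vision plan: $56.34
Total deductions = $83.16 + $112.27 + $43.69 + $258.35 + $22.18 + $81.22 + $113.56 + $56.34 = $770.77
Net pay = $1,386.00 − $770.77 = $615.23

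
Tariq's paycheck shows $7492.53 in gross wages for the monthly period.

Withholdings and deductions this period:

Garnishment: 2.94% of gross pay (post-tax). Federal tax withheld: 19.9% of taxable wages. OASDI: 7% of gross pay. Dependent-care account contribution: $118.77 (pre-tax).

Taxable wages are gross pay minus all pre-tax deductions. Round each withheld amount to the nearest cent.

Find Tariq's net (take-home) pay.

Dependent-care account contribution: $118.77
Taxable wages = $7492.53 − $118.77 = $7373.76
Federal tax withheld: $7373.76 × 0.199 = $1467.38
OASDI: $7492.53 × 0.07 = $524.48
Garnishment: $7492.53 × 0.0294 = $220.28
Total deductions = $118.77 + $1467.38 + $524.48 + $220.28 = $2330.91
Net pay = $7492.53 − $2330.91 = $5161.62

$5161.62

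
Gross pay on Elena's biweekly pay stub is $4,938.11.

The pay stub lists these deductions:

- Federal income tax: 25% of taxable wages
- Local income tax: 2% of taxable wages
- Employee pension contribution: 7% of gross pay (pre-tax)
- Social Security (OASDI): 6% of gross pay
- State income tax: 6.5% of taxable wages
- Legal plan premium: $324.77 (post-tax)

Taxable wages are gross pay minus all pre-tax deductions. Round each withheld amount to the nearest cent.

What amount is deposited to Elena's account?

Employee pension contribution: $4,938.11 × 0.07 = $345.67
Taxable wages = $4,938.11 − $345.67 = $4,592.44
Local income tax: $4,592.44 × 0.02 = $91.85
Federal income tax: $4,592.44 × 0.25 = $1,148.11
State income tax: $4,592.44 × 0.065 = $298.51
Social Security (OASDI): $4,938.11 × 0.06 = $296.29
Legal plan premium: $324.77
Total deductions = $345.67 + $91.85 + $1,148.11 + $298.51 + $296.29 + $324.77 = $2,505.20
Net pay = $4,938.11 − $2,505.20 = $2,432.91

$2,432.91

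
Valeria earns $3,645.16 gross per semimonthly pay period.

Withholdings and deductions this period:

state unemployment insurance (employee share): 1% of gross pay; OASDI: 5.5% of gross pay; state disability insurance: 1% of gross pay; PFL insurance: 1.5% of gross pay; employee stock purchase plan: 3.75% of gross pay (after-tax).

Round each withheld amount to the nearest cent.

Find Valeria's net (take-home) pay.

$3,180.41

State disability insurance: $3,645.16 × 0.01 = $36.45
PFL insurance: $3,645.16 × 0.015 = $54.68
OASDI: $3,645.16 × 0.055 = $200.48
State unemployment insurance (employee share): $3,645.16 × 0.01 = $36.45
Employee stock purchase plan: $3,645.16 × 0.0375 = $136.69
Total deductions = $36.45 + $54.68 + $200.48 + $36.45 + $136.69 = $464.75
Net pay = $3,645.16 − $464.75 = $3,180.41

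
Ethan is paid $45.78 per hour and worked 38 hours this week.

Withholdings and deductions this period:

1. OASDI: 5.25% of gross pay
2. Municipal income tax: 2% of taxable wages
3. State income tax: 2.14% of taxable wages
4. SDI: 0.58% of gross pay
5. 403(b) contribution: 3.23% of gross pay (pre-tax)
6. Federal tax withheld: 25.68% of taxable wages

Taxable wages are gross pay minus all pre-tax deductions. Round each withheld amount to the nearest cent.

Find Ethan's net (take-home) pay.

$1,080.02

Gross pay: 38 × $45.78 = $1,739.64
403(b) contribution: $1,739.64 × 0.0323 = $56.19
Taxable wages = $1,739.64 − $56.19 = $1,683.45
Federal tax withheld: $1,683.45 × 0.2568 = $432.31
Municipal income tax: $1,683.45 × 0.02 = $33.67
State income tax: $1,683.45 × 0.0214 = $36.03
SDI: $1,739.64 × 0.0058 = $10.09
OASDI: $1,739.64 × 0.0525 = $91.33
Total deductions = $56.19 + $432.31 + $33.67 + $36.03 + $10.09 + $91.33 = $659.62
Net pay = $1,739.64 − $659.62 = $1,080.02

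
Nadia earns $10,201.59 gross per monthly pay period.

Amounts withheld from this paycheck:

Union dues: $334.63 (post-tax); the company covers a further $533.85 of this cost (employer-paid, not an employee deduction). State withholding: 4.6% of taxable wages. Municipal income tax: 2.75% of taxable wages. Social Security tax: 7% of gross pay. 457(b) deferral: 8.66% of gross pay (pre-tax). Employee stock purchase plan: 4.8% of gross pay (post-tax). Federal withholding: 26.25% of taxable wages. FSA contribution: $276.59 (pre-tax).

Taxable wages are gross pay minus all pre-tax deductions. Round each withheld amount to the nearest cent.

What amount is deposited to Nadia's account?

457(b) deferral: $10,201.59 × 0.0866 = $883.46
FSA contribution: $276.59
Pre-tax total = $883.46 + $276.59 = $1,160.05
Taxable wages = $10,201.59 − $1,160.05 = $9,041.54
Municipal income tax: $9,041.54 × 0.0275 = $248.64
State withholding: $9,041.54 × 0.046 = $415.91
Federal withholding: $9,041.54 × 0.2625 = $2,373.40
Social Security tax: $10,201.59 × 0.07 = $714.11
Employee stock purchase plan: $10,201.59 × 0.048 = $489.68
Union dues: $334.63
(Employer's $533.85 toward union dues is not withheld from the employee.)
Total deductions = $883.46 + $276.59 + $248.64 + $415.91 + $2,373.40 + $714.11 + $489.68 + $334.63 = $5,736.42
Net pay = $10,201.59 − $5,736.42 = $4,465.17

$4,465.17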